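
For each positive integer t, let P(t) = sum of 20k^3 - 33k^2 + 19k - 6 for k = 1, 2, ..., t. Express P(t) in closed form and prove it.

P(t) = t(t - 1)(5t^2 + 4t + 2)

We claim P(t) = t(t - 1)(5t^2 + 4t + 2) for all t ≥ 1.
Base case (t = 1): P(1) = 0, and the closed form gives 0. They agree.
For the inductive step, assume it holds for an arbitrary k ≥ 1, so P(k) = k(5k^3 - k^2 - 2k - 2).
Then P(k+1) = P(k) + (k(20k^2 + 27k + 13)) = (k(5k^3 - k^2 - 2k - 2)) + (k(20k^2 + 27k + 13)).
Simplifying, P(k+1) = k(k + 1)(5k^2 + 14k + 11) = (k+1)((k+1) - 1)(5(k+1)^2 + 4(k+1) + 2),
which is the closed form with t = k+1.
By induction, the statement is established for all t ≥ 1.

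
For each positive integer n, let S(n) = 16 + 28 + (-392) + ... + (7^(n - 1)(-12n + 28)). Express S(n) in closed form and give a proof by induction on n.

We claim S(n) = 7^n(-2n + 5) - 5 for all n ≥ 1.
Base case (n = 1): S(1) = 16, and the closed form gives 16. They agree.
Inductive step: assume the claim holds for n = j, so S(j) = 7^j(-2j + 5) - 5.
Then S(j+1) = S(j) + (7^j(-12j + 16)) = (7^j(-2j + 5) - 5) + (7^j(-12j + 16)).
Simplifying, S(j+1) = -14·7^j·j + 21·7^j - 5 = 7^(j+1)(-2(j+1) + 5) - 5,
which is the closed form with n = j+1.
By induction, the statement is established for all n ≥ 1.

S(n) = 7^n(-2n + 5) - 5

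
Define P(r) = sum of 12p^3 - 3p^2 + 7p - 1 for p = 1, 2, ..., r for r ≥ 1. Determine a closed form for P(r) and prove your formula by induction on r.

P(r) = r(3r + 2)(r^2 + r + 1)

We claim P(r) = r(3r + 2)(r^2 + r + 1) for all r ≥ 1.
Base step (r = 1): P(1) = 15, and the closed form gives 15. They agree.
Suppose the result is true for r = p, so P(p) = p(3p^3 + 5p^2 + 5p + 2).
Then P(p+1) = P(p) + (12p^3 + 33p^2 + 37p + 15) = (p(3p^3 + 5p^2 + 5p + 2)) + (12p^3 + 33p^2 + 37p + 15).
Simplifying, P(p+1) = (p + 1)(3p + 5)(p^2 + 3p + 3) = (p+1)(3(p+1) + 2)((p+1)^2 + (p+1) + 1),
which is the closed form with r = p+1.
Hence, by induction on r, the claim holds for every r ≥ 1.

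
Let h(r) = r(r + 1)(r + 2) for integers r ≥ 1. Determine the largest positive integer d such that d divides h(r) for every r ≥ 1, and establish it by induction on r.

Computing the first values: h(1) = 6 and h(2) = 24; gcd(6, 24) = 6, so d ≤ 6.
We prove 6 | r(r + 1)(r + 2) for all r ≥ 1 by induction on r.
When r = 1: h(1) = 6 = 6·(1), so 6 | h(1).
Inductive step: suppose the statement holds for some k ≥ 1, i.e. 6 | h(k). Then
h(k+1) − h(k) = (k+1)·(k+2)·(k+3) − k·(k+1)·(k+2) = (k+1)·(k+2)·[(k+3) − k] = 3·(k+1)·(k+2). The product of 2 consecutive integers is divisible by (2)! = 2, so h(k+1) − h(k) is divisible by 3·2 = 6. By the inductive hypothesis 6 | h(k), hence 6 | h(k+1).
By induction, the statement is established for all r ≥ 1.
Therefore the largest such d is 6.

d = 6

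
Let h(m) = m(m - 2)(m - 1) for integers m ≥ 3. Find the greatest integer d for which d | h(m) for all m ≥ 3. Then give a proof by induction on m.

d = 6

Computing the first values: h(3) = 6 and h(4) = 24; gcd(6, 24) = 6, so d ≤ 6.
We prove 6 | m(m - 2)(m - 1) for all m ≥ 3 by induction on m.
Base step (m = 3): h(3) = 6 = 6·(1), so 6 | h(3).
Inductive step: suppose the statement holds for some r ≥ 3, i.e. 6 | h(r). Then
h(r+1) − h(r) = (r-1)·r·(r+1) − (r-2)·(r-1)·r = (r-1)·r·[(r+1) − (r-2)] = 3·(r-1)·r. The product of 2 consecutive integers is divisible by (2)! = 2, so h(r+1) − h(r) is divisible by 3·2 = 6. By the inductive hypothesis 6 | h(r), hence 6 | h(r+1).
By induction, the statement is established for all m ≥ 3.
Therefore the largest such d is 6.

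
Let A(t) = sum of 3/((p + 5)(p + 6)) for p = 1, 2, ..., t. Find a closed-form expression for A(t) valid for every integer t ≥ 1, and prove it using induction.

A(t) = t/(2(t + 6))

We claim A(t) = t/(2(t + 6)) for all t ≥ 1.
When t = 1: A(1) = 1/14, and the closed form gives 1/14. They agree.
Suppose the result is true for t = p, so A(p) = p/(2(p + 6)).
Then A(p+1) = A(p) + (3/((p + 6)(p + 7))) = (p/(2(p + 6))) + (3/((p + 6)(p + 7))).
Simplifying, A(p+1) = (p + 1)/(2(p + 7)) = (p+1)/(2((p+1) + 6)),
which is the closed form with t = p+1.
By the principle of mathematical induction, the result holds for all t ≥ 1.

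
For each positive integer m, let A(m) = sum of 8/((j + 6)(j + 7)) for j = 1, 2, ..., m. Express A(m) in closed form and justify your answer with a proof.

A(m) = 8m/(7(m + 7))

We claim A(m) = 8m/(7(m + 7)) for all m ≥ 1.
For the base case m = 1: A(1) = 1/7, and the closed form gives 1/7. They agree.
Inductive step: assume the claim holds for m = j, so A(j) = 8j/(7(j + 7)).
Then A(j+1) = A(j) + (8/((j + 7)(j + 8))) = (8j/(7(j + 7))) + (8/((j + 7)(j + 8))).
Simplifying, A(j+1) = 8(j + 1)/(7(j + 8)) = 8(j+1)/(7((j+1) + 7)),
which is the closed form with m = j+1.
By the principle of mathematical induction, the result holds for all m ≥ 1.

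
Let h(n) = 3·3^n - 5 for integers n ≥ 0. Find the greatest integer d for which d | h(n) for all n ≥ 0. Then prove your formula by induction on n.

Computing the first values: h(0) = -2 and h(1) = 4; gcd(-2, 4) = 2, so d ≤ 2.
We prove 2 | 3·3^n - 5 for all n ≥ 0 by induction on n.
For the base case n = 0: h(0) = -2 = 2·(-1), so 2 | h(0).
Inductive step: assume the claim holds for n = j, i.e. 2 | h(j). Then
h(j+1) = 3·3^(j+1) - 5 = 3·(3·3^j - 5) + 10 = 3·h(j) + 10. The first term is divisible by 2 by the inductive hypothesis, and 10 is divisible by 2. Hence 2 | h(j+1).
Hence, by induction on n, the claim holds for every n ≥ 0.
Therefore the largest such d is 2.

d = 2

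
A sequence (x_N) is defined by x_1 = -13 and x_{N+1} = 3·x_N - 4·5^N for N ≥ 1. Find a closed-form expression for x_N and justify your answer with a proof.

x_N = -3^N - 2·5^N

Computing the first terms: x_1 = -13, x_2 = -59, x_3 = -277. This suggests x_N = -3^N - 2·5^N.
For the base case N = 1: the formula gives -13 = -13 = x_1.
Inductive step: assume the claim holds for N = j, so x_j = -3^j - 2·5^j.
Then x_{j+1} = 3·x_j - 4·5^j = 3·(-3^j - 2·5^j) - 4·5^j = -3^(j + 1) - 2·5^(j + 1),
which is the claimed formula at N = j+1.
By induction, the statement is established for all N ≥ 1.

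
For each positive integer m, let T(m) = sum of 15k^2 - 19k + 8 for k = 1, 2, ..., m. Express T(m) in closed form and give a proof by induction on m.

T(m) = m(5m^2 - 2m + 1)

We claim T(m) = m(5m^2 - 2m + 1) for all m ≥ 1.
For the base case m = 1: T(1) = 4, and the closed form gives 4. They agree.
Inductive step: assume the claim holds for m = k, so T(k) = k(5k^2 - 2k + 1).
Then T(k+1) = T(k) + (15k^2 + 11k + 4) = (k(5k^2 - 2k + 1)) + (15k^2 + 11k + 4).
Simplifying, T(k+1) = (k + 1)(5k^2 + 8k + 4) = (k+1)(5(k+1)^2 - 2(k+1) + 1),
which is the closed form with m = k+1.
This completes the induction.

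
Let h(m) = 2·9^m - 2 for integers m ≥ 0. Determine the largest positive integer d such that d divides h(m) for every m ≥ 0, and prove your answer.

d = 16

Computing the first values: h(0) = 0 and h(1) = 16; gcd(0, 16) = 16, so d ≤ 16.
We prove 16 | 2·9^m - 2 for all m ≥ 0 by induction on m.
When m = 0: h(0) = 0 = 16·(0), so 16 | h(0).
Inductive step: suppose the statement holds for some r ≥ 0, i.e. 16 | h(r). Then
h(r+1) = 2·9^(r+1) - 2 = 9·(2·9^r - 2) + 16 = 9·h(r) + 16. The first term is divisible by 16 by the inductive hypothesis, and 16 is divisible by 16. Hence 16 | h(r+1).
Hence, by induction on m, the claim holds for every m ≥ 0.
Therefore the largest such d is 16.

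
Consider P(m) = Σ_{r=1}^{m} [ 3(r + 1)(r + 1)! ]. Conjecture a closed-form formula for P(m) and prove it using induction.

P(m) = 3(m + 2)! - 6

We claim P(m) = 3(m + 2)! - 6 for all m ≥ 1.
Base case (m = 1): P(1) = 12, and the closed form gives 12. They agree.
Inductive step: suppose the statement holds for some r ≥ 1, so P(r) = 3(r + 2)! - 6.
Then P(r+1) = P(r) + (3(r + 2)(r + 2)!) = (3(r + 2)! - 6) + (3(r + 2)(r + 2)!).
Simplifying, P(r+1) = 3((r+1) + 2)! - 6,
which is the closed form with m = r+1.
This completes the induction.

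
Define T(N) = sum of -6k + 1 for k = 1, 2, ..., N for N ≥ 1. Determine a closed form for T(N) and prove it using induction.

We claim T(N) = -N(3N + 2) for all N ≥ 1.
When N = 1: T(1) = -5, and the closed form gives -5. They agree.
For the inductive step, assume it holds for an arbitrary k ≥ 1, so T(k) = k(-3k - 2).
Then T(k+1) = T(k) + (-6k - 5) = (k(-3k - 2)) + (-6k - 5).
Simplifying, T(k+1) = -(k + 1)(3k + 5) = -(k+1)(3(k+1) + 2),
which is the closed form with N = k+1.
This completes the induction.

T(N) = -N(3N + 2)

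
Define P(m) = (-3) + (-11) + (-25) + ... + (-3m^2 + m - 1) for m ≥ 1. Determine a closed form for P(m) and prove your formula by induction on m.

We claim P(m) = -m(m^2 + m + 1) for all m ≥ 1.
Base step (m = 1): P(1) = -3, and the closed form gives -3. They agree.
For the inductive step, assume it holds for an arbitrary r ≥ 1, so P(r) = r(-r^2 - r - 1).
Then P(r+1) = P(r) + (r - 3(r + 1)^2) = (r(-r^2 - r - 1)) + (r - 3(r + 1)^2).
Simplifying, P(r+1) = -(r + 1)(r^2 + 3r + 3) = -(r+1)((r+1)^2 + (r+1) + 1),
which is the closed form with m = r+1.
By the principle of mathematical induction, the result holds for all m ≥ 1.

P(m) = -m(m^2 + m + 1)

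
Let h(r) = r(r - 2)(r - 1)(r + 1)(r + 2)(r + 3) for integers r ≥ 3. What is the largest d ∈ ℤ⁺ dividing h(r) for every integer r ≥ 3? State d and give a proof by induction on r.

Computing the first values: h(3) = 720 and h(4) = 5040; gcd(720, 5040) = 720, so d ≤ 720.
We prove 720 | r(r - 2)(r - 1)(r + 1)(r + 2)(r + 3) for all r ≥ 3 by induction on r.
When r = 3: h(3) = 720 = 720·(1), so 720 | h(3).
Suppose the result is true for r = p, i.e. 720 | h(p). Then
h(p+1) − h(p) = (p-1)·p·(p+1)·(p+2)·(p+3)·(p+4) − (p-2)·(p-1)·p·(p+1)·(p+2)·(p+3) = (p-1)·p·(p+1)·(p+2)·(p+3)·[(p+4) − (p-2)] = 6·(p-1)·p·(p+1)·(p+2)·(p+3). The product of 5 consecutive integers is divisible by (5)! = 120, so h(p+1) − h(p) is divisible by 6·120 = 720. By the inductive hypothesis 720 | h(p), hence 720 | h(p+1).
By induction, the statement is established for all r ≥ 3.
Therefore the largest such d is 720.

d = 720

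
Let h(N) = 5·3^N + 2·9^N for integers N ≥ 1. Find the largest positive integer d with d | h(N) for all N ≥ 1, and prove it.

d = 3

Computing the first values: h(1) = 33 and h(2) = 207; gcd(33, 207) = 3, so d ≤ 3.
We prove 3 | 5·3^N + 2·9^N for all N ≥ 1 by induction on N.
When N = 1: h(1) = 33 = 3·(11), so 3 | h(1).
Inductive step: suppose the statement holds for some r ≥ 1, i.e. 3 | h(r). Then
h(r+1) − 9·h(r) = (5·3^(r+1) + 2·9^(r+1)) − 9·(5·3^r + 2·9^r) = (5)·3^r·(3 − 9) = (-30)·3^r. Since 3 | h(r) by the inductive hypothesis, 3 | 9·h(r); and 3 | -30 since -30 = 3·-10. Therefore 3 | h(r+1).
Hence, by induction on N, the claim holds for every N ≥ 1.
Therefore the largest such d is 3.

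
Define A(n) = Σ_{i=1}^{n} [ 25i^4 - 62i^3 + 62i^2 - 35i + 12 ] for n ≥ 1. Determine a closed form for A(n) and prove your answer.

We claim A(n) = n(5n^4 - 3n^3 - 2n^2 - 2n + 4) for all n ≥ 1.
For the base case n = 1: A(1) = 2, and the closed form gives 2. They agree.
Inductive step: assume the claim holds for n = i, so A(i) = i(5i^4 - 3i^3 - 2i^2 - 2i + 4).
Then A(i+1) = A(i) + (25i^4 + 38i^3 + 26i^2 + 3i + 2) = (i(5i^4 - 3i^3 - 2i^2 - 2i + 4)) + (25i^4 + 38i^3 + 26i^2 + 3i + 2).
Simplifying, A(i+1) = (i + 1)(5i^4 + 17i^3 + 19i^2 + 5i + 2) = (i+1)(5(i+1)^4 - 3(i+1)^3 - 2(i+1)^2 - 2(i+1) + 4),
which is the closed form with n = i+1.
Hence, by induction on n, the claim holds for every n ≥ 1.

A(n) = n(5n^4 - 3n^3 - 2n^2 - 2n + 4)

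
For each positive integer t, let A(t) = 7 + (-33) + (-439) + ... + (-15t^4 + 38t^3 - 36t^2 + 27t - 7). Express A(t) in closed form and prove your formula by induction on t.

We claim A(t) = -t(3t^4 - 2t^3 - 2t^2 - 5t - 1) for all t ≥ 1.
Base step (t = 1): A(1) = 7, and the closed form gives 7. They agree.
Suppose the result is true for t = p, so A(p) = p(-3p^4 + 2p^3 + 2p^2 + 5p + 1).
Then A(p+1) = A(p) + (-15p^4 - 22p^3 - 12p^2 + 9p + 7) = (p(-3p^4 + 2p^3 + 2p^2 + 5p + 1)) + (-15p^4 - 22p^3 - 12p^2 + 9p + 7).
Simplifying, A(p+1) = -(p + 1)(3p^4 + 10p^3 + 10p^2 - 3p - 7) = -(p+1)(3(p+1)^4 - 2(p+1)^3 - 2(p+1)^2 - 5(p+1) - 1),
which is the closed form with t = p+1.
This completes the induction.

A(t) = -t(3t^4 - 2t^3 - 2t^2 - 5t - 1)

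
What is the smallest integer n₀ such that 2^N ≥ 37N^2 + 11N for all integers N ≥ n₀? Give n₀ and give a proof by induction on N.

At N = 12: 4096 < 5460, so the inequality fails and n₀ ≥ 13. We prove 2^N ≥ 37N^2 + 11N for all N ≥ 13.
Base step (N = 13): 2^N = 8192 and 37N^2 + 11N = 6396, so 8192 ≥ 6396.
Inductive step: suppose the statement holds for some p ≥ 13, so 2^p ≥ 37p^2 + 11p.
Then 2^(p + 1) = 2·(2^p) ≥ 2·(37p^2 + 11p).
Also, for p ≥ 13 we have 2·(37p^2 + 11p) ≥ 37(p+1)^2 + 11(p+1), since 2·(37p^2 + 11p) − (37(p+1)^2 + 11(p+1)) = 37p^2 - 63p - 48, which is nonnegative for all p ≥ 13.
Combining, 2^(p + 1) ≥ 37(p+1)^2 + 11(p+1).
This completes the induction.
Hence the smallest such n₀ is 13.

n₀ = 13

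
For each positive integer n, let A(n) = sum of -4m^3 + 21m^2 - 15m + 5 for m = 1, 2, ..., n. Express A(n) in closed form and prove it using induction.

We claim A(n) = -n(n^3 - 5n^2 - 2n - 1) for all n ≥ 1.
When n = 1: A(1) = 7, and the closed form gives 7. They agree.
Suppose the result is true for n = m, so A(m) = m(-m^3 + 5m^2 + 2m + 1).
Then A(m+1) = A(m) + (-4m^3 + 9m^2 + 15m + 7) = (m(-m^3 + 5m^2 + 2m + 1)) + (-4m^3 + 9m^2 + 15m + 7).
Simplifying, A(m+1) = -(m + 1)(m^3 - 2m^2 - 9m - 7) = -(m+1)((m+1)^3 - 5(m+1)^2 - 2(m+1) - 1),
which is the closed form with n = m+1.
This completes the induction.

A(n) = -n(n^3 - 5n^2 - 2n - 1)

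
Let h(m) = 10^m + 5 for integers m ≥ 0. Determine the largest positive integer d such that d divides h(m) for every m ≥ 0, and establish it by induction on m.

Computing the first values: h(0) = 6 and h(1) = 15; gcd(6, 15) = 3, so d ≤ 3.
We prove 3 | 10^m + 5 for all m ≥ 0 by induction on m.
When m = 0: h(0) = 6 = 3·(2), so 3 | h(0).
Suppose the result is true for m = j, i.e. 3 | h(j). Then
h(j+1) = 10^(j+1) + 5 = 10·(10^j + 5) - 45 = 10·h(j) - 45. The first term is divisible by 3 by the inductive hypothesis, and -45 is divisible by 3. Hence 3 | h(j+1).
By the principle of mathematical induction, the result holds for all m ≥ 0.
Therefore the largest such d is 3.

d = 3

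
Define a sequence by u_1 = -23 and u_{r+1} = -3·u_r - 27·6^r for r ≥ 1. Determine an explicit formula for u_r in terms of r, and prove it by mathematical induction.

Computing the first terms: u_1 = -23, u_2 = -93, u_3 = -693. This suggests u_r = -5(-3)^(r - 1) - 3·6^r.
Base case (r = 1): the formula gives -23 = -23 = u_1.
Inductive step: suppose the statement holds for some k ≥ 1, so u_k = -5(-3)^(k - 1) - 3·6^k.
Then u_{k+1} = -3·u_k - 27·6^k = -3·(-5(-3)^(k - 1) - 3·6^k) - 27·6^k = -5(-3)^k - 3·6^(k + 1) = -5(-3)^((k+1) - 1) - 3·6^(k+1),
which is the claimed formula at r = k+1.
By induction, the statement is established for all r ≥ 1.

u_r = -5(-3)^(r - 1) - 3·6^r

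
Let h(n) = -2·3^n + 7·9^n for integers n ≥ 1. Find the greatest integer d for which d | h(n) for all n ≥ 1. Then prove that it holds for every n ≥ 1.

Computing the first values: h(1) = 57 and h(2) = 549; gcd(57, 549) = 3, so d ≤ 3.
We prove 3 | -2·3^n + 7·9^n for all n ≥ 1 by induction on n.
When n = 1: h(1) = 57 = 3·(19), so 3 | h(1).
Inductive step: suppose the statement holds for some p ≥ 1, i.e. 3 | h(p). Then
h(p+1) − 9·h(p) = (-2·3^(p+1) + 7·9^(p+1)) − 9·(-2·3^p + 7·9^p) = (-2)·3^p·(3 − 9) = (12)·3^p. Since 3 | h(p) by the inductive hypothesis, 3 | 9·h(p); and 3 | 12 since 12 = 3·4. Therefore 3 | h(p+1).
By the principle of mathematical induction, the result holds for all n ≥ 1.
Therefore the largest such d is 3.

d = 3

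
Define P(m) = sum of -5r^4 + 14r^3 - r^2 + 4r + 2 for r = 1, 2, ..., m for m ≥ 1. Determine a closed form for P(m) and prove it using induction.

We claim P(m) = -m(m^4 - m^3 - 5m^2 - 5m - 4) for all m ≥ 1.
When m = 1: P(1) = 14, and the closed form gives 14. They agree.
Inductive step: suppose the statement holds for some r ≥ 1, so P(r) = r(-r^4 + r^3 + 5r^2 + 5r + 4).
Then P(r+1) = P(r) + (-5r^4 - 6r^3 + 11r^2 + 24r + 14) = (r(-r^4 + r^3 + 5r^2 + 5r + 4)) + (-5r^4 - 6r^3 + 11r^2 + 24r + 14).
Simplifying, P(r+1) = -(r + 1)(r^4 + 3r^3 - 2r^2 - 14r - 14) = -(r+1)((r+1)^4 - (r+1)^3 - 5(r+1)^2 - 5(r+1) - 4),
which is the closed form with m = r+1.
By induction, the statement is established for all m ≥ 1.

P(m) = -m(m^4 - m^3 - 5m^2 - 5m - 4)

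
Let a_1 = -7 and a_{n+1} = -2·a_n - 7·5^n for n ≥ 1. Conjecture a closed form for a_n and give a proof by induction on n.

a_n = (-2)^n - 5^n

Computing the first terms: a_1 = -7, a_2 = -21, a_3 = -133. This suggests a_n = (-2)^n - 5^n.
Base step (n = 1): the formula gives -7 = -7 = a_1.
Inductive step: suppose the statement holds for some p ≥ 1, so a_p = (-2)^p - 5^p.
Then a_{p+1} = -2·a_p - 7·5^p = -2·((-2)^p - 5^p) - 7·5^p = (-2)^(p + 1) - 5^(p + 1),
which is the claimed formula at n = p+1.
Hence, by induction on n, the claim holds for every n ≥ 1.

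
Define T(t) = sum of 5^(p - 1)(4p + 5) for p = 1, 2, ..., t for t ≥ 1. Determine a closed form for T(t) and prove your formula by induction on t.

T(t) = 5^t(t + 1) - 1

We claim T(t) = 5^t(t + 1) - 1 for all t ≥ 1.
For the base case t = 1: T(1) = 9, and the closed form gives 9. They agree.
Suppose the result is true for t = p, so T(p) = 5^p(p + 1) - 1.
Then T(p+1) = T(p) + (5^p(4p + 9)) = (5^p(p + 1) - 1) + (5^p(4p + 9)).
Simplifying, T(p+1) = 5·5^p·p + 10·5^p - 1 = 5^(p+1)((p+1) + 1) - 1,
which is the closed form with t = p+1.
By the principle of mathematical induction, the result holds for all t ≥ 1.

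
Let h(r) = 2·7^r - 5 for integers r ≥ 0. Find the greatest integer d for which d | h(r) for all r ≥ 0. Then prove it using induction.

d = 3

Computing the first values: h(0) = -3 and h(1) = 9; gcd(-3, 9) = 3, so d ≤ 3.
We prove 3 | 2·7^r - 5 for all r ≥ 0 by induction on r.
When r = 0: h(0) = -3 = 3·(-1), so 3 | h(0).
Suppose the result is true for r = i, i.e. 3 | h(i). Then
h(i+1) = 2·7^(i+1) - 5 = 7·(2·7^i - 5) + 30 = 7·h(i) + 30. The first term is divisible by 3 by the inductive hypothesis, and 30 is divisible by 3. Hence 3 | h(i+1).
Hence, by induction on r, the claim holds for every r ≥ 0.
Therefore the largest such d is 3.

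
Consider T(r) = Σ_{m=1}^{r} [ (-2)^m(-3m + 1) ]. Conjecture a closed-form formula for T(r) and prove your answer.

T(r) = (-2)^(r + 1)r

We claim T(r) = (-2)^(r + 1)r for all r ≥ 1.
When r = 1: T(1) = 4, and the closed form gives 4. They agree.
For the inductive step, assume it holds for an arbitrary m ≥ 1, so T(m) = (-2)^(m + 1)m.
Then T(m+1) = T(m) + (2(-2)^m(3m + 2)) = ((-2)^(m + 1)m) + (2(-2)^m(3m + 2)).
Simplifying, T(m+1) = (-2)^(m + 2)(m + 1) = (-2)^((m+1) + 1)(m+1),
which is the closed form with r = m+1.
This completes the induction.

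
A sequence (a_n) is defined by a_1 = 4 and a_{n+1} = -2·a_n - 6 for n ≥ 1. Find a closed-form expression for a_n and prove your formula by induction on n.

a_n = -3(-2)^n - 2

Computing the first terms: a_1 = 4, a_2 = -14, a_3 = 22. This suggests a_n = -3(-2)^n - 2.
For the base case n = 1: the formula gives 4 = 4 = a_1.
Inductive step: suppose the statement holds for some r ≥ 1, so a_r = -3(-2)^r - 2.
Then a_{r+1} = -2·a_r - 6 = -2·(-3(-2)^r - 2) - 6 = -3(-2)^(r + 1) - 2,
which is the claimed formula at n = r+1.
By the principle of mathematical induction, the result holds for all n ≥ 1.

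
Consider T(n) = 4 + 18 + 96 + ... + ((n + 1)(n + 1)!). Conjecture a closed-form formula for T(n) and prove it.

We claim T(n) = (n + 2)! - 2 for all n ≥ 1.
Base case (n = 1): T(1) = 4, and the closed form gives 4. They agree.
Inductive step: assume the claim holds for n = k, so T(k) = (k + 2)! - 2.
Then T(k+1) = T(k) + ((k + 2)(k + 2)!) = ((k + 2)! - 2) + ((k + 2)(k + 2)!).
Simplifying, T(k+1) = ((k+1) + 2)! - 2,
which is the closed form with n = k+1.
Hence, by induction on n, the claim holds for every n ≥ 1.

T(n) = (n + 2)! - 2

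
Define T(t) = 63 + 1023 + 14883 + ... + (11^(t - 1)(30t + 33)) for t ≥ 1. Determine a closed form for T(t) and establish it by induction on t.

T(t) = 3·11^t(t + 1) - 3

We claim T(t) = 3·11^t(t + 1) - 3 for all t ≥ 1.
Base case (t = 1): T(1) = 63, and the closed form gives 63. They agree.
For the inductive step, assume it holds for an arbitrary m ≥ 1, so T(m) = 3·11^m(m + 1) - 3.
Then T(m+1) = T(m) + (11^m(30m + 63)) = (3·11^m(m + 1) - 3) + (11^m(30m + 63)).
Simplifying, T(m+1) = 33·11^m·m + 66·11^m - 3 = 3·11^(m+1)((m+1) + 1) - 3,
which is the closed form with t = m+1.
By induction, the statement is established for all t ≥ 1.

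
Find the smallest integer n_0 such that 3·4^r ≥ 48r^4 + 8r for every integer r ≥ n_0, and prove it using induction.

n_0 = 9

At r = 8: 196608 < 196672, so the inequality fails and n_0 ≥ 9. We prove 3·4^r ≥ 48r^4 + 8r for all r ≥ 9.
Base case (r = 9): 3·4^r = 786432 and 48r^4 + 8r = 315000, so 786432 ≥ 315000.
For the inductive step, assume it holds for an arbitrary k ≥ 9, so 3·4^k ≥ 48k^4 + 8k.
Then 3·4^(k + 1) = 4·(3·4^k) ≥ 4·(48k^4 + 8k).
Also, for k ≥ 9 we have 4·(48k^4 + 8k) ≥ 48(k+1)^4 + 8(k+1), since 4·(48k^4 + 8k) − (48(k+1)^4 + 8(k+1)) = 144k^4 - 192k^3 - 288k^2 - 168k - 56, which is nonnegative for all k ≥ 9.
Combining, 3·4^(k + 1) ≥ 48(k+1)^4 + 8(k+1).
By the principle of mathematical induction, the result holds for all r ≥ 9.
Hence the smallest such n_0 is 9.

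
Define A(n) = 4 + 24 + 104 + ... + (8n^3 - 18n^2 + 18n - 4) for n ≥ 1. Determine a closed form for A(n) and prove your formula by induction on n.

A(n) = 2n(n^3 - n^2 + n + 1)

We claim A(n) = 2n(n^3 - n^2 + n + 1) for all n ≥ 1.
When n = 1: A(1) = 4, and the closed form gives 4. They agree.
Inductive step: assume the claim holds for n = p, so A(p) = 2p(p^3 - p^2 + p + 1).
Then A(p+1) = A(p) + (8p^3 + 6p^2 + 6p + 4) = (2p(p^3 - p^2 + p + 1)) + (8p^3 + 6p^2 + 6p + 4).
Simplifying, A(p+1) = 2(p + 1)(p^3 + 2p^2 + 2p + 2) = 2(p+1)((p+1)^3 - (p+1)^2 + (p+1) + 1),
which is the closed form with n = p+1.
By the principle of mathematical induction, the result holds for all n ≥ 1.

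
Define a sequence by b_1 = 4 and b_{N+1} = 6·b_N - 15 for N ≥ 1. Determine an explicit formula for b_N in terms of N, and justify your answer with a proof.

Computing the first terms: b_1 = 4, b_2 = 9, b_3 = 39. This suggests b_N = 6^(N - 1) + 3.
When N = 1: the formula gives 4 = 4 = b_1.
Inductive step: assume the claim holds for N = p, so b_p = 6^(p - 1) + 3.
Then b_{p+1} = 6·b_p - 15 = 6·(6^(p - 1) + 3) - 15 = 6^p + 3 = 6^((p+1) - 1) + 3,
which is the claimed formula at N = p+1.
By the principle of mathematical induction, the result holds for all N ≥ 1.

b_N = 6^(N - 1) + 3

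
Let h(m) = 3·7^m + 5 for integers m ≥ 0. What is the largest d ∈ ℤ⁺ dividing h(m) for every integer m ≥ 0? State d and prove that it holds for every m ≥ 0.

Computing the first values: h(0) = 8 and h(1) = 26; gcd(8, 26) = 2, so d ≤ 2.
We prove 2 | 3·7^m + 5 for all m ≥ 0 by induction on m.
Base case (m = 0): h(0) = 8 = 2·(4), so 2 | h(0).
Inductive step: suppose the statement holds for some j ≥ 0, i.e. 2 | h(j). Then
h(j+1) = 3·7^(j+1) + 5 = 7·(3·7^j + 5) - 30 = 7·h(j) - 30. The first term is divisible by 2 by the inductive hypothesis, and -30 is divisible by 2. Hence 2 | h(j+1).
Hence, by induction on m, the claim holds for every m ≥ 0.
Therefore the largest such d is 2.

d = 2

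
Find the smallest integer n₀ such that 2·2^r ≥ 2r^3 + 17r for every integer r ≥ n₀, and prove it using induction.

At r = 10: 2048 < 2170, so the inequality fails and n₀ ≥ 11. We prove 2·2^r ≥ 2r^3 + 17r for all r ≥ 11.
Base case (r = 11): 2·2^r = 4096 and 2r^3 + 17r = 2849, so 4096 ≥ 2849.
Inductive step: suppose the statement holds for some i ≥ 11, so 2·2^i ≥ 2i^3 + 17i.
Then 2·2^(i + 1) = 2·(2·2^i) ≥ 2·(2i^3 + 17i).
Also, for i ≥ 11 we have 2·(2i^3 + 17i) ≥ 2(i+1)^3 + 17(i+1), since 2·(2i^3 + 17i) − (2(i+1)^3 + 17(i+1)) = 2i^3 - 6i^2 + 11i - 19, which is nonnegative for all i ≥ 11.
Combining, 2·2^(i + 1) ≥ 2(i+1)^3 + 17(i+1).
This completes the induction.
Hence the smallest such n₀ is 11.

n₀ = 11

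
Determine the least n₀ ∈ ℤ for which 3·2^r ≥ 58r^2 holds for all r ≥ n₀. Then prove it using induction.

At r = 11: 6144 < 7018, so the inequality fails and n₀ ≥ 12. We prove 3·2^r ≥ 58r^2 for all r ≥ 12.
When r = 12: 3·2^r = 12288 and 58r^2 = 8352, so 12288 ≥ 8352.
For the inductive step, assume it holds for an arbitrary k ≥ 12, so 3·2^k ≥ 58k^2.
Then 3·2^(k + 1) = 2·(3·2^k) ≥ 2·(58k^2).
Also, for k ≥ 12 we have 2·(58k^2) ≥ 58(k+1)^2, since 2 ≥ (1 + 1/k)^2 for all k ≥ 12.
Combining, 3·2^(k + 1) ≥ 58(k+1)^2.
By induction, the statement is established for all r ≥ 12.
Hence the smallest such n₀ is 12.

n₀ = 12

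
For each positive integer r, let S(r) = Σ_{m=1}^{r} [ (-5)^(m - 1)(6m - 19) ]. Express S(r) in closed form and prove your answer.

S(r) = (-5)^r(-r + 3) - 3

We claim S(r) = (-5)^r(-r + 3) - 3 for all r ≥ 1.
For the base case r = 1: S(1) = -13, and the closed form gives -13. They agree.
Inductive step: assume the claim holds for r = m, so S(m) = (-5)^m(-m + 3) - 3.
Then S(m+1) = S(m) + ((-5)^m(6m - 13)) = ((-5)^m(-m + 3) - 3) + ((-5)^m(6m - 13)).
Simplifying, S(m+1) = 5(-5)^m·m - 10(-5)^m - 3 = (-5)^(m+1)(-(m+1) + 3) - 3,
which is the closed form with r = m+1.
By the principle of mathematical induction, the result holds for all r ≥ 1.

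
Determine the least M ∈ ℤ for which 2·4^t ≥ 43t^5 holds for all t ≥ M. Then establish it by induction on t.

M = 11

At t = 10: 2097152 < 4300000, so the inequality fails and M ≥ 11. We prove 2·4^t ≥ 43t^5 for all t ≥ 11.
When t = 11: 2·4^t = 8388608 and 43t^5 = 6925193, so 8388608 ≥ 6925193.
Suppose the result is true for t = k, so 2·4^k ≥ 43k^5.
Then 2·4^(k + 1) = 4·(2·4^k) ≥ 4·(43k^5).
Also, for k ≥ 11 we have 4·(43k^5) ≥ 43(k+1)^5, since 4 ≥ (1 + 1/k)^5 for all k ≥ 11.
Combining, 2·4^(k + 1) ≥ 43(k+1)^5.
This completes the induction.
Hence the smallest such M is 11.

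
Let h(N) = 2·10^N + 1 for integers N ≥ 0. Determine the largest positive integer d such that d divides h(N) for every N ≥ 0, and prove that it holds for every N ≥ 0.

Computing the first values: h(0) = 3 and h(1) = 21; gcd(3, 21) = 3, so d ≤ 3.
We prove 3 | 2·10^N + 1 for all N ≥ 0 by induction on N.
Base step (N = 0): h(0) = 3 = 3·(1), so 3 | h(0).
For the inductive step, assume it holds for an arbitrary p ≥ 0, i.e. 3 | h(p). Then
h(p+1) = 2·10^(p+1) + 1 = 10·(2·10^p + 1) - 9 = 10·h(p) - 9. The first term is divisible by 3 by the inductive hypothesis, and -9 is divisible by 3. Hence 3 | h(p+1).
This completes the induction.
Therefore the largest such d is 3.

d = 3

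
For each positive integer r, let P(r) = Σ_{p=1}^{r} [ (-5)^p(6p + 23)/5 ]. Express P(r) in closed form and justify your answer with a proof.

We claim P(r) = (-5)^r(r + 4) - 4 for all r ≥ 1.
When r = 1: P(1) = -29, and the closed form gives -29. They agree.
For the inductive step, assume it holds for an arbitrary p ≥ 1, so P(p) = (-5)^p(p + 4) - 4.
Then P(p+1) = P(p) + ((-5)^p(-6p - 29)) = ((-5)^p(p + 4) - 4) + ((-5)^p(-6p - 29)).
Simplifying, P(p+1) = -5(-5)^p·p - 25(-5)^p - 4 = (-5)^(p+1)((p+1) + 4) - 4,
which is the closed form with r = p+1.
By the principle of mathematical induction, the result holds for all r ≥ 1.

P(r) = (-5)^r(r + 4) - 4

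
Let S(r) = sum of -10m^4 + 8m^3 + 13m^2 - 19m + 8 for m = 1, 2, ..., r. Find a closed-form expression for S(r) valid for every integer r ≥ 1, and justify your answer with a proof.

S(r) = -r(r - 1)(2r^3 + 5r^2 + 1)

We claim S(r) = -r(r - 1)(2r^3 + 5r^2 + 1) for all r ≥ 1.
Base step (r = 1): S(1) = 0, and the closed form gives 0. They agree.
Inductive step: assume the claim holds for r = m, so S(m) = m(-2m^4 - 3m^3 + 5m^2 - m + 1).
Then S(m+1) = S(m) + (m(-10m^3 - 32m^2 - 23m - 9)) = (m(-2m^4 - 3m^3 + 5m^2 - m + 1)) + (m(-10m^3 - 32m^2 - 23m - 9)).
Simplifying, S(m+1) = -m(m + 1)(2m^3 + 11m^2 + 16m + 8) = -(m+1)((m+1) - 1)(2(m+1)^3 + 5(m+1)^2 + 1),
which is the closed form with r = m+1.
This completes the induction.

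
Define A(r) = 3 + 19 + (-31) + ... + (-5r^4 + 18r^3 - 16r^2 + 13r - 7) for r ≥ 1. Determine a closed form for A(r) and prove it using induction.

We claim A(r) = -r(r^4 - 2r^3 - 2r^2 - 3r + 3) for all r ≥ 1.
Base step (r = 1): A(1) = 3, and the closed form gives 3. They agree.
For the inductive step, assume it holds for an arbitrary j ≥ 1, so A(j) = j(-j^4 + 2j^3 + 2j^2 + 3j - 3).
Then A(j+1) = A(j) + (-5j^4 - 2j^3 + 8j^2 + 15j + 3) = (j(-j^4 + 2j^3 + 2j^2 + 3j - 3)) + (-5j^4 - 2j^3 + 8j^2 + 15j + 3).
Simplifying, A(j+1) = -(j + 1)(j^4 + 2j^3 - 2j^2 - 9j - 3) = -(j+1)((j+1)^4 - 2(j+1)^3 - 2(j+1)^2 - 3(j+1) + 3),
which is the closed form with r = j+1.
By the principle of mathematical induction, the result holds for all r ≥ 1.

A(r) = -r(r^4 - 2r^3 - 2r^2 - 3r + 3)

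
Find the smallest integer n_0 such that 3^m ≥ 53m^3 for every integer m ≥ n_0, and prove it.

n_0 = 10

At m = 9: 19683 < 38637, so the inequality fails and n_0 ≥ 10. We prove 3^m ≥ 53m^3 for all m ≥ 10.
When m = 10: 3^m = 59049 and 53m^3 = 53000, so 59049 ≥ 53000.
For the inductive step, assume it holds for an arbitrary j ≥ 10, so 3^j ≥ 53j^3.
Then 3^(j + 1) = 3·(3^j) ≥ 3·(53j^3).
Also, for j ≥ 10 we have 3·(53j^3) ≥ 53(j+1)^3, since 3 ≥ (1 + 1/j)^3 for all j ≥ 10.
Combining, 3^(j + 1) ≥ 53(j+1)^3.
This completes the induction.
Hence the smallest such n_0 is 10.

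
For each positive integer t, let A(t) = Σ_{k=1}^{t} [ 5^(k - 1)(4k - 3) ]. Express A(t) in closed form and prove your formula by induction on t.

A(t) = 5^t(t - 1) + 1

We claim A(t) = 5^t(t - 1) + 1 for all t ≥ 1.
Base case (t = 1): A(1) = 1, and the closed form gives 1. They agree.
For the inductive step, assume it holds for an arbitrary k ≥ 1, so A(k) = 5^k(k - 1) + 1.
Then A(k+1) = A(k) + (5^k(4k + 1)) = (5^k(k - 1) + 1) + (5^k(4k + 1)).
Simplifying, A(k+1) = 5^(k + 1)k + 1 = 5^(k+1)((k+1) - 1) + 1,
which is the closed form with t = k+1.
By induction, the statement is established for all t ≥ 1.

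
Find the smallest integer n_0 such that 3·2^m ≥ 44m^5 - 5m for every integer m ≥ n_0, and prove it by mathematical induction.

At m = 27: 402653184 < 631351773, so the inequality fails and n_0 ≥ 28. We prove 3·2^m ≥ 44m^5 - 5m for all m ≥ 28.
When m = 28: 3·2^m = 805306368 and 44m^5 - 5m = 757256052, so 805306368 ≥ 757256052.
Inductive step: suppose the statement holds for some p ≥ 28, so 3·2^p ≥ 44p^5 - 5p.
Then 3·2^(p + 1) = 2·(3·2^p) ≥ 2·(44p^5 - 5p).
Also, for p ≥ 28 we have 2·(44p^5 - 5p) ≥ 44(p+1)^5 - 5(p+1), since 2·(44p^5 - 5p) − (44(p+1)^5 - 5(p+1)) = 44p^5 - 220p^4 - 440p^3 - 440p^2 - 225p - 39, which is nonnegative for all p ≥ 28.
Combining, 3·2^(p + 1) ≥ 44(p+1)^5 - 5(p+1).
By induction, the statement is established for all m ≥ 28.
Hence the smallest such n_0 is 28.

n_0 = 28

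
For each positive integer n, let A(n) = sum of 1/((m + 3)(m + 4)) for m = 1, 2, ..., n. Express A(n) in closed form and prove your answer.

We claim A(n) = n/(4(n + 4)) for all n ≥ 1.
Base step (n = 1): A(1) = 1/20, and the closed form gives 1/20. They agree.
For the inductive step, assume it holds for an arbitrary m ≥ 1, so A(m) = m/(4(m + 4)).
Then A(m+1) = A(m) + (1/((m + 4)(m + 5))) = (m/(4(m + 4))) + (1/((m + 4)(m + 5))).
Simplifying, A(m+1) = (m + 1)/(4(m + 5)) = (m+1)/(4((m+1) + 4)),
which is the closed form with n = m+1.
This completes the induction.

A(n) = n/(4(n + 4))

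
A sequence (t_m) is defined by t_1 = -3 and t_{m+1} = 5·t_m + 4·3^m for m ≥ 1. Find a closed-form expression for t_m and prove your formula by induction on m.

Computing the first terms: t_1 = -3, t_2 = -3, t_3 = 21. This suggests t_m = -2·3^m + 3·5^(m - 1).
Base case (m = 1): the formula gives -3 = -3 = t_1.
Inductive step: suppose the statement holds for some i ≥ 1, so t_i = -2·3^i + 3·5^(i - 1).
Then t_{i+1} = 5·t_i + 4·3^i = 5·(-2·3^i + 3·5^(i - 1)) + 4·3^i = -2·3^(i + 1) + 3·5^i = -2·3^(i+1) + 3·5^((i+1) - 1),
which is the claimed formula at m = i+1.
By induction, the statement is established for all m ≥ 1.

t_m = -2·3^m + 3·5^(m - 1)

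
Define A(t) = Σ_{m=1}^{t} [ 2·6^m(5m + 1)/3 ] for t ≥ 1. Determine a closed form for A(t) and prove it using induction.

We claim A(t) = 4·6^t·t for all t ≥ 1.
When t = 1: A(1) = 24, and the closed form gives 24. They agree.
Inductive step: assume the claim holds for t = m, so A(m) = 4·6^m·m.
Then A(m+1) = A(m) + (6^m(20m + 24)) = (4·6^m·m) + (6^m(20m + 24)).
Simplifying, A(m+1) = 24·6^m(m + 1) = 4·6^(m+1)·(m+1),
which is the closed form with t = m+1.
By induction, the statement is established for all t ≥ 1.

A(t) = 4·6^t·t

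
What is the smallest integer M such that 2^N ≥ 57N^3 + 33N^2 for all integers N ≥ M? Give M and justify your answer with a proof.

M = 19

At N = 18: 262144 < 343116, so the inequality fails and M ≥ 19. We prove 2^N ≥ 57N^3 + 33N^2 for all N ≥ 19.
When N = 19: 2^N = 524288 and 57N^3 + 33N^2 = 402876, so 524288 ≥ 402876.
Inductive step: suppose the statement holds for some m ≥ 19, so 2^m ≥ 57m^3 + 33m^2.
Then 2^(m + 1) = 2·(2^m) ≥ 2·(57m^3 + 33m^2).
Also, for m ≥ 19 we have 2·(57m^3 + 33m^2) ≥ 57(m+1)^3 + 33(m+1)^2, since 2·(57m^3 + 33m^2) − (57(m+1)^3 + 33(m+1)^2) = 57m^3 - 138m^2 - 237m - 90, which is nonnegative for all m ≥ 19.
Combining, 2^(m + 1) ≥ 57(m+1)^3 + 33(m+1)^2.
By induction, the statement is established for all N ≥ 19.
Hence the smallest such M is 19.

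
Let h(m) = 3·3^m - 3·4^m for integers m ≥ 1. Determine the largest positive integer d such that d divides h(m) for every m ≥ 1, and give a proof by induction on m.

d = 3

Computing the first values: h(1) = -3 and h(2) = -21; gcd(-3, -21) = 3, so d ≤ 3.
We prove 3 | 3·3^m - 3·4^m for all m ≥ 1 by induction on m.
Base case (m = 1): h(1) = -3 = 3·(-1), so 3 | h(1).
Suppose the result is true for m = j, i.e. 3 | h(j). Then
h(j+1) − 4·h(j) = (3·3^(j+1) - 3·4^(j+1)) − 4·(3·3^j - 3·4^j) = (3)·3^j·(3 − 4) = (-3)·3^j. Since 3 | h(j) by the inductive hypothesis, 3 | 4·h(j); and 3 | -3 since -3 = 3·-1. Therefore 3 | h(j+1).
By the principle of mathematical induction, the result holds for all m ≥ 1.
Therefore the largest such d is 3.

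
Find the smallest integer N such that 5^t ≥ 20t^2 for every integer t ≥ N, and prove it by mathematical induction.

N = 4

At t = 3: 125 < 180, so the inequality fails and N ≥ 4. We prove 5^t ≥ 20t^2 for all t ≥ 4.
When t = 4: 5^t = 625 and 20t^2 = 320, so 625 ≥ 320.
For the inductive step, assume it holds for an arbitrary p ≥ 4, so 5^p ≥ 20p^2.
Then 5^(p + 1) = 5·(5^p) ≥ 5·(20p^2).
Also, for p ≥ 4 we have 5·(20p^2) ≥ 20(p+1)^2, since 5 ≥ (1 + 1/p)^2 for all p ≥ 4.
Combining, 5^(p + 1) ≥ 20(p+1)^2.
Hence, by induction on t, the claim holds for every t ≥ 4.
Hence the smallest such N is 4.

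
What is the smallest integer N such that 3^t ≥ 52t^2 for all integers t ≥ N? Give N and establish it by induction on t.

At t = 7: 2187 < 2548, so the inequality fails and N ≥ 8. We prove 3^t ≥ 52t^2 for all t ≥ 8.
For the base case t = 8: 3^t = 6561 and 52t^2 = 3328, so 6561 ≥ 3328.
For the inductive step, assume it holds for an arbitrary p ≥ 8, so 3^p ≥ 52p^2.
Then 3^(p + 1) = 3·(3^p) ≥ 3·(52p^2).
Also, for p ≥ 8 we have 3·(52p^2) ≥ 52(p+1)^2, since 3 ≥ (1 + 1/p)^2 for all p ≥ 8.
Combining, 3^(p + 1) ≥ 52(p+1)^2.
By the principle of mathematical induction, the result holds for all t ≥ 8.
Hence the smallest such N is 8.

N = 8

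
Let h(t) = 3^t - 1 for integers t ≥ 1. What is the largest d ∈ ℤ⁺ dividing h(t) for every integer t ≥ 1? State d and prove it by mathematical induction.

Computing the first values: h(1) = 2 and h(2) = 8; gcd(2, 8) = 2, so d ≤ 2.
We prove 2 | 3^t - 1 for all t ≥ 1 by induction on t.
When t = 1: h(1) = 2 = 2·(1), so 2 | h(1).
Inductive step: assume the claim holds for t = m, i.e. 2 | h(m). Then
3^{m+1} − 1^{m+1} = 3·3^m − 1·1^m = 3·(3^m − 1^m) + (2)·1^m. The first term is divisible by 2 by the inductive hypothesis, and the second term (2)·1^m is divisible by 2 since 2 | 2. Hence 2 | h(m+1).
By induction, the statement is established for all t ≥ 1.
Therefore the largest such d is 2.

d = 2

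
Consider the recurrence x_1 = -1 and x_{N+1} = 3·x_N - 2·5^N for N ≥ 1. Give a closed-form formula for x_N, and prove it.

Computing the first terms: x_1 = -1, x_2 = -13, x_3 = -89. This suggests x_N = 4·3^(N - 1) - 5^N.
When N = 1: the formula gives -1 = -1 = x_1.
For the inductive step, assume it holds for an arbitrary p ≥ 1, so x_p = 4·3^(p - 1) - 5^p.
Then x_{p+1} = 3·x_p - 2·5^p = 3·(4·3^(p - 1) - 5^p) - 2·5^p = 4·3^p - 5^(p + 1) = 4·3^((p+1) - 1) - 5^(p+1),
which is the claimed formula at N = p+1.
By the principle of mathematical induction, the result holds for all N ≥ 1.

x_N = 4·3^(N - 1) - 5^N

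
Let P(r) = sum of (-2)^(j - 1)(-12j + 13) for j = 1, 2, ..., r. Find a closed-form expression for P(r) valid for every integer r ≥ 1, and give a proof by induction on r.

P(r) = (-2)^r(4r - 3) + 3

We claim P(r) = (-2)^r(4r - 3) + 3 for all r ≥ 1.
For the base case r = 1: P(1) = 1, and the closed form gives 1. They agree.
Suppose the result is true for r = j, so P(j) = (-2)^j(4j - 3) + 3.
Then P(j+1) = P(j) + ((-2)^j(-12j + 1)) = ((-2)^j(4j - 3) + 3) + ((-2)^j(-12j + 1)).
Simplifying, P(j+1) = (-2)^(j + 1) + (-2)^(j + 3)j + 3 = (-2)^(j+1)(4(j+1) - 3) + 3,
which is the closed form with r = j+1.
By induction, the statement is established for all r ≥ 1.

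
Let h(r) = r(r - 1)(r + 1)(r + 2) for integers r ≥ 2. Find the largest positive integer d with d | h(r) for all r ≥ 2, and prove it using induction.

Computing the first values: h(2) = 24 and h(3) = 120; gcd(24, 120) = 24, so d ≤ 24.
We prove 24 | r(r - 1)(r + 1)(r + 2) for all r ≥ 2 by induction on r.
Base step (r = 2): h(2) = 24 = 24·(1), so 24 | h(2).
Inductive step: assume the claim holds for r = i, i.e. 24 | h(i). Then
h(i+1) − h(i) = i·(i+1)·(i+2)·(i+3) − (i-1)·i·(i+1)·(i+2) = i·(i+1)·(i+2)·[(i+3) − (i-1)] = 4·i·(i+1)·(i+2). The product of 3 consecutive integers is divisible by (3)! = 6, so h(i+1) − h(i) is divisible by 4·6 = 24. By the inductive hypothesis 24 | h(i), hence 24 | h(i+1).
By the principle of mathematical induction, the result holds for all r ≥ 2.
Therefore the largest such d is 24.

d = 24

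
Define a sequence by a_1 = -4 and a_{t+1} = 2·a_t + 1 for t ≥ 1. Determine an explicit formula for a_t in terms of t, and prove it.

a_t = -3·2^(t - 1) - 1

Computing the first terms: a_1 = -4, a_2 = -7, a_3 = -13. This suggests a_t = -3·2^(t - 1) - 1.
Base step (t = 1): the formula gives -4 = -4 = a_1.
Inductive step: assume the claim holds for t = j, so a_j = -3·2^(j - 1) - 1.
Then a_{j+1} = 2·a_j + 1 = 2·(-3·2^(j - 1) - 1) + 1 = -3·2^j - 1 = -3·2^((j+1) - 1) - 1,
which is the claimed formula at t = j+1.
This completes the induction.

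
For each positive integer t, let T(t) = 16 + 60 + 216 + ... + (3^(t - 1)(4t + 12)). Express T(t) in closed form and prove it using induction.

T(t) = 3^t(2t + 5) - 5

We claim T(t) = 3^t(2t + 5) - 5 for all t ≥ 1.
Base case (t = 1): T(1) = 16, and the closed form gives 16. They agree.
For the inductive step, assume it holds for an arbitrary k ≥ 1, so T(k) = 3^k(2k + 5) - 5.
Then T(k+1) = T(k) + (4·3^k(k + 4)) = (3^k(2k + 5) - 5) + (4·3^k(k + 4)).
Simplifying, T(k+1) = 6·3^k·k + 21·3^k - 5 = 3^(k+1)(2(k+1) + 5) - 5,
which is the closed form with t = k+1.
This completes the induction.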